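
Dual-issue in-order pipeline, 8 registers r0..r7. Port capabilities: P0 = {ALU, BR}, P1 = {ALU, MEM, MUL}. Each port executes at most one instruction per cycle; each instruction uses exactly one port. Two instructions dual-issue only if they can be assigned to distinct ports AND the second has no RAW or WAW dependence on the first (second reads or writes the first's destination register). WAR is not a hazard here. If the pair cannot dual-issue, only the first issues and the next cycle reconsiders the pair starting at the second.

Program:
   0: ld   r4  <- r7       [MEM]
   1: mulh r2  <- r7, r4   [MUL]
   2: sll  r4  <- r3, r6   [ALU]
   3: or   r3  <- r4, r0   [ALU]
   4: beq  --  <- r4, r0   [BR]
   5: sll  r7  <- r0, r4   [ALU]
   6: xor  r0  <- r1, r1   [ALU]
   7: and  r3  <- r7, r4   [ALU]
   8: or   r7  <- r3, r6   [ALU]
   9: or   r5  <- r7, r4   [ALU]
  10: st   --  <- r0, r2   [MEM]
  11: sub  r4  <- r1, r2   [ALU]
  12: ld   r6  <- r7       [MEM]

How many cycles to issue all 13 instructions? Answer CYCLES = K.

c0: i0 ld  no-port MEM/MUL
c1: i1&i2 mulh+sll  pair
c2: i3&i4 or+beq  pair
c3: i5&i6 sll+xor  pair
c4: i7 and  RAW r3
c5: i8 or  RAW r7
c6: i9&i10 or+st  pair
c7: i11&i12 sub+ld  pair

CYCLES = 8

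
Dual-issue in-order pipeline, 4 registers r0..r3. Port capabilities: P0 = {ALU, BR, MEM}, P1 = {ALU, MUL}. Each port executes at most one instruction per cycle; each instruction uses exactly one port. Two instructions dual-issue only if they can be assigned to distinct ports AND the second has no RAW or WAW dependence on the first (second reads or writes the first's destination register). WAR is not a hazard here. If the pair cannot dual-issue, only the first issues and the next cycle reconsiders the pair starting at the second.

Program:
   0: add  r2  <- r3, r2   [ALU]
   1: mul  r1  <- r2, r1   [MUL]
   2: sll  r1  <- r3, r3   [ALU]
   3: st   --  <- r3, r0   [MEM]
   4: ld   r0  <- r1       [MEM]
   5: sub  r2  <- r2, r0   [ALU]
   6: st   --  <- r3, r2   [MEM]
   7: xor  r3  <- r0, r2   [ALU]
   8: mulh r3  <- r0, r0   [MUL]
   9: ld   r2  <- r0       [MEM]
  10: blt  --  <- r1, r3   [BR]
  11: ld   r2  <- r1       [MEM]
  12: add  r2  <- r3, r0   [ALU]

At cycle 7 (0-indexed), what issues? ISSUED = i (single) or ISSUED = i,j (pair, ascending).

0. add.ALU @i0  | RAW r2
1. mul.MUL @i1  | WAW r1
2. sll.ALU st.MEM @i2+i3  | pair
3. ld.MEM @i4  | RAW r0
4. sub.ALU @i5  | RAW r2
5. st.MEM xor.ALU @i6+i7  | pair
6. mulh.MUL ld.MEM @i8+i9  | pair
7. blt.BR @i10  | no-port BR/MEM
8. ld.MEM @i11  | WAW r2
9. add.ALU @i12  | tail

ISSUED = 10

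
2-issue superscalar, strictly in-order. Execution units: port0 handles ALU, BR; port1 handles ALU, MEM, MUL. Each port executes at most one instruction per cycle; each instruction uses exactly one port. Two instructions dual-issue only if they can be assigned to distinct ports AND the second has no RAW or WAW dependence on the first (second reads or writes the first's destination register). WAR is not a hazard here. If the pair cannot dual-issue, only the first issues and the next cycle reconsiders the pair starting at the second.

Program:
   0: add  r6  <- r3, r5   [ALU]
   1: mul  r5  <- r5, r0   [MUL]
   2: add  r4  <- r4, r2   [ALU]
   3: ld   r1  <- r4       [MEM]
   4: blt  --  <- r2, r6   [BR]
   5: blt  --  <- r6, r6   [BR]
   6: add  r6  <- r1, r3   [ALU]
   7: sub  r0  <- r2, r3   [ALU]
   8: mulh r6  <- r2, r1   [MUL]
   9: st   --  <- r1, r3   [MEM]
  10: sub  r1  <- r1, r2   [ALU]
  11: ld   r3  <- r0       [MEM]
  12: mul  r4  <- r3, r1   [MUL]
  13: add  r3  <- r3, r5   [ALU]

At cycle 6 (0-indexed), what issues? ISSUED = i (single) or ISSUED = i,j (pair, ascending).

  cy0 -> i0/i1 (add.ALU/mul.MUL) dual
  cy1 -> i2 (add.ALU) RAW r4
  cy2 -> i3/i4 (ld.MEM/blt.BR) dual
  cy3 -> i5/i6 (blt.BR/add.ALU) dual
  cy4 -> i7/i8 (sub.ALU/mulh.MUL) dual
  cy5 -> i9/i10 (st.MEM/sub.ALU) dual
  cy6 -> i11 (ld.MEM) no-port MEM/MUL
  cy7 -> i12/i13 (mul.MUL/add.ALU) dual

ISSUED = 11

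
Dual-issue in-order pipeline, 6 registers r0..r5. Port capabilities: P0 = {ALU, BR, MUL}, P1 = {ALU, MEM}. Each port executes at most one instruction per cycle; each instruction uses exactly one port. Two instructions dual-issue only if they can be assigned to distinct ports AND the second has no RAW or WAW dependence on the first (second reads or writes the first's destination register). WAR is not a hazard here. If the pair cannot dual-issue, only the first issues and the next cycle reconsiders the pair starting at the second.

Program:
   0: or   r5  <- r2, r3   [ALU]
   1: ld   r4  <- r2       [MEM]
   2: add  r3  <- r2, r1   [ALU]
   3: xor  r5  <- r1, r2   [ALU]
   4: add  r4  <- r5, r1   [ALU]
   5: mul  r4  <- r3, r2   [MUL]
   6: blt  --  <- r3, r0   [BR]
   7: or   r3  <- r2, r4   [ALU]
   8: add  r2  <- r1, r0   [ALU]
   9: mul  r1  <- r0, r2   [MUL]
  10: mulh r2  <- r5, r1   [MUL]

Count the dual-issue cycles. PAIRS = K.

PAIRS = 3

[0] i0&i1  or.ALU+ld.MEM  -- 2-wide
[1] i2&i3  add.ALU+xor.ALU  -- 2-wide
[2] i4  add.ALU  -- WAW r4
[3] i5  mul.MUL  -- no-port MUL/BR
[4] i6&i7  blt.BR+or.ALU  -- 2-wide
[5] i8  add.ALU  -- RAW r2
[6] i9  mul.MUL  -- no-port MUL/MUL
[7] i10  mulh.MUL  -- tail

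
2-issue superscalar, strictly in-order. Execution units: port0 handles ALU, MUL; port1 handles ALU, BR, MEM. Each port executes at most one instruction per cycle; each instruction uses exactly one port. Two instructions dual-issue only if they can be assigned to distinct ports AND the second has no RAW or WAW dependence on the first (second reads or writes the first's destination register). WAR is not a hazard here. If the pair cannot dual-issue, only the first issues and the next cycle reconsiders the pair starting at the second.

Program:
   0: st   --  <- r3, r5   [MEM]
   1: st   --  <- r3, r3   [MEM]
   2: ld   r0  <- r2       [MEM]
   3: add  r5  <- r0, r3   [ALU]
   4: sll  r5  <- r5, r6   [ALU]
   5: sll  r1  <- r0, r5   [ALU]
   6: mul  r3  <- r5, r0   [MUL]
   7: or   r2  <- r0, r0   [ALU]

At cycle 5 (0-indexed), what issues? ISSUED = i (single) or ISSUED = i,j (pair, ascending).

ISSUED = 5,6

c0: i0 st  no-port MEM/MEM
c1: i1 st  no-port MEM/MEM
c2: i2 ld  RAW r0
c3: i3 add  RAW+WAW r5
c4: i4 sll  RAW r5
c5: i5/i6 sll+mul  dual
c6: i7 or  tail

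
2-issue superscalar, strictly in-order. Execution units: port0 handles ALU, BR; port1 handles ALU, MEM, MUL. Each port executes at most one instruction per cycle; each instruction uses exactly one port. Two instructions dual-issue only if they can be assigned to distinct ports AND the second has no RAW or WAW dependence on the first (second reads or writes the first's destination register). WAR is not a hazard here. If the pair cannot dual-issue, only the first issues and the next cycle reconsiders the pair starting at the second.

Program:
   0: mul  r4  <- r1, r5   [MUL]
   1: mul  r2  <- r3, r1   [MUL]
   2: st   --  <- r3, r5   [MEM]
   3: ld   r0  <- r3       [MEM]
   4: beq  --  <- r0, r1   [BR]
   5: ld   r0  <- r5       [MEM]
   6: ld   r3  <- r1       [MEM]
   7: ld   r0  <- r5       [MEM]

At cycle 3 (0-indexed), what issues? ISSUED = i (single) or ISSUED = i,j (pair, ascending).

ISSUED = 3

0. mul.MUL @i0  | no-port MUL/MUL
1. mul.MUL @i1  | no-port MUL/MEM
2. st.MEM @i2  | no-port MEM/MEM
3. ld.MEM @i3  | RAW r0
4. beq.BR;ld.MEM @i4/i5  | pair
5. ld.MEM @i6  | no-port MEM/MEM
6. ld.MEM @i7  | tail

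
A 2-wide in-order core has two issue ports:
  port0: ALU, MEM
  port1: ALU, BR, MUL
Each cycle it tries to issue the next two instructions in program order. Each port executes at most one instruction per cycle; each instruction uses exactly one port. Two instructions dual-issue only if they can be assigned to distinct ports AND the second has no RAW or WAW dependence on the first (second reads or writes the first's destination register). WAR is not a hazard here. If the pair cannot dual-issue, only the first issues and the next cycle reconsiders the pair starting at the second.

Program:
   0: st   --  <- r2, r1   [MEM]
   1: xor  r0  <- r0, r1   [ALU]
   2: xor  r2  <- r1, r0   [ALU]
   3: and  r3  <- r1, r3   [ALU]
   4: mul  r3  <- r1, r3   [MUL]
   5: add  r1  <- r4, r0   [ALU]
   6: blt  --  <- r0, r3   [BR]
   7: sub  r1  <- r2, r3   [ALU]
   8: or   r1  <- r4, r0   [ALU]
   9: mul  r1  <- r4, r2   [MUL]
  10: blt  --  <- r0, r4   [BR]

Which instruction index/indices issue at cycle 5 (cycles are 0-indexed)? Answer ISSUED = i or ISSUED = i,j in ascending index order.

[0] i0+i1  st.MEM+xor.ALU  -- dual
[1] i2+i3  xor.ALU+and.ALU  -- dual
[2] i4+i5  mul.MUL+add.ALU  -- dual
[3] i6+i7  blt.BR+sub.ALU  -- dual
[4] i8  or.ALU  -- WAW r1
[5] i9  mul.MUL  -- no-port MUL/BR
[6] i10  blt.BR  -- tail

ISSUED = 9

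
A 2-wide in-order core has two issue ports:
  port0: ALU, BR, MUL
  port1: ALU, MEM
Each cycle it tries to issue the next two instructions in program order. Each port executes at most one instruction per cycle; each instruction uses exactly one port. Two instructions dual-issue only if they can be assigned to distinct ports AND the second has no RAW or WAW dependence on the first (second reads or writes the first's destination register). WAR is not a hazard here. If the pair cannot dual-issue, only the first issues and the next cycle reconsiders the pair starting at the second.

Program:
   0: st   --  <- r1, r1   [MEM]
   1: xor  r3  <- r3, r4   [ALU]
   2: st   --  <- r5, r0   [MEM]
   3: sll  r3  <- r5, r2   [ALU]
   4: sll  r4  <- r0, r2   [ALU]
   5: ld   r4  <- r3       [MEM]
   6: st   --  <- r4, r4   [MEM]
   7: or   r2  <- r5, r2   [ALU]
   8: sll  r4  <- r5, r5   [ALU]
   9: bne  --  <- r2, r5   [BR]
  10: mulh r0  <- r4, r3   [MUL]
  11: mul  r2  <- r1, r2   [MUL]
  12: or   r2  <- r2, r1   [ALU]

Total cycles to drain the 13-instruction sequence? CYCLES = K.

CYCLES = 9

[0] i0/i1  st xor  -- 2-wide
[1] i2/i3  st sll  -- 2-wide
[2] i4  sll  -- WAW r4
[3] i5  ld  -- no-port MEM/MEM
[4] i6/i7  st or  -- 2-wide
[5] i8/i9  sll bne  -- 2-wide
[6] i10  mulh  -- no-port MUL/MUL
[7] i11  mul  -- RAW+WAW r2
[8] i12  or  -- tail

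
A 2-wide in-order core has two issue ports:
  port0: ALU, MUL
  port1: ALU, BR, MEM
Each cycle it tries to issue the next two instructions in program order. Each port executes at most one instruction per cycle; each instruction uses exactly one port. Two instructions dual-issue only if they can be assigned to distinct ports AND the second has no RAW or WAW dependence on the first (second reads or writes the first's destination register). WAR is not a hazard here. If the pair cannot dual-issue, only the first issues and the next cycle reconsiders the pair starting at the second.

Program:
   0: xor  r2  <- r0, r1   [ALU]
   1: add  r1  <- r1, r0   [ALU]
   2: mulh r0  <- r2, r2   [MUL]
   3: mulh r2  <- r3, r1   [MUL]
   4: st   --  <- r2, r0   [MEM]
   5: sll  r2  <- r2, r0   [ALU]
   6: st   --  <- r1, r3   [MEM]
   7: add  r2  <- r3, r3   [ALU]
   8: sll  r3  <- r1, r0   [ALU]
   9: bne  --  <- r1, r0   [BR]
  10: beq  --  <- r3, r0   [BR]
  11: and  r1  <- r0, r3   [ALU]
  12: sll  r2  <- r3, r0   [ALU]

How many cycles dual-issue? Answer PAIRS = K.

t=0 i0&i1:xor.ALU/add.ALU ; dual
t=1 i2:mulh.MUL ; no-port MUL/MUL
t=2 i3:mulh.MUL ; RAW r2
t=3 i4&i5:st.MEM/sll.ALU ; dual
t=4 i6&i7:st.MEM/add.ALU ; dual
t=5 i8&i9:sll.ALU/bne.BR ; dual
t=6 i10&i11:beq.BR/and.ALU ; dual
t=7 i12:sll.ALU ; tail

PAIRS = 5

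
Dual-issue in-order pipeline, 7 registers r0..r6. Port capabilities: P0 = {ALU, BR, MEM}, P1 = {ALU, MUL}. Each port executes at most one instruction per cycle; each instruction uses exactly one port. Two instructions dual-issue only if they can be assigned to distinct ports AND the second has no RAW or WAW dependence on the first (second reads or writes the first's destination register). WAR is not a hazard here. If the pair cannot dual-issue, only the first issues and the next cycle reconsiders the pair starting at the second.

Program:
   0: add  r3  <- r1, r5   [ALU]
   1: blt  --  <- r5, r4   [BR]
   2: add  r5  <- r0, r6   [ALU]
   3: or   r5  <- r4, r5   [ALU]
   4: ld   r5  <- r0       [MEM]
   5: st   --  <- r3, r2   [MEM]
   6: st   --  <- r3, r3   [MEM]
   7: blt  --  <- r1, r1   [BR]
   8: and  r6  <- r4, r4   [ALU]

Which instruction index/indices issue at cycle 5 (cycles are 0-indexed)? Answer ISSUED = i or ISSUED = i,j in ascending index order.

[0] i0&i1  add;blt  -- dual
[1] i2  add  -- RAW+WAW r5
[2] i3  or  -- WAW r5
[3] i4  ld  -- no-port MEM/MEM
[4] i5  st  -- no-port MEM/MEM
[5] i6  st  -- no-port MEM/BR
[6] i7&i8  blt;and  -- dual

ISSUED = 6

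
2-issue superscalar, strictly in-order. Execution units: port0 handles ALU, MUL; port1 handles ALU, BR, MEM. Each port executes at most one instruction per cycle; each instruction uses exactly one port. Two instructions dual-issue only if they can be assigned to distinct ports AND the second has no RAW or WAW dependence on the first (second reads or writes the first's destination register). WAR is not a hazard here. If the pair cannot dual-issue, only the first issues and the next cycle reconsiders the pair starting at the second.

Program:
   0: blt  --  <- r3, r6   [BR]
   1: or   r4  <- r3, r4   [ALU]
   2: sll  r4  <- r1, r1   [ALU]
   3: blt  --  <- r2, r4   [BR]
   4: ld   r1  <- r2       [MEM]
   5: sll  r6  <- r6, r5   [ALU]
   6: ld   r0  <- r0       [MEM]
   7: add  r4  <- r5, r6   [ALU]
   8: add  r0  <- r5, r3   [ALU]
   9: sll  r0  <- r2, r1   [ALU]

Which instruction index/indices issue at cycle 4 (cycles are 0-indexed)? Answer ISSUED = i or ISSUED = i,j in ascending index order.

ISSUED = 6,7

c0: i0+i1 blt/or  2-wide
c1: i2 sll  RAW r4
c2: i3 blt  no-port BR/MEM
c3: i4+i5 ld/sll  2-wide
c4: i6+i7 ld/add  2-wide
c5: i8 add  WAW r0
c6: i9 sll  tail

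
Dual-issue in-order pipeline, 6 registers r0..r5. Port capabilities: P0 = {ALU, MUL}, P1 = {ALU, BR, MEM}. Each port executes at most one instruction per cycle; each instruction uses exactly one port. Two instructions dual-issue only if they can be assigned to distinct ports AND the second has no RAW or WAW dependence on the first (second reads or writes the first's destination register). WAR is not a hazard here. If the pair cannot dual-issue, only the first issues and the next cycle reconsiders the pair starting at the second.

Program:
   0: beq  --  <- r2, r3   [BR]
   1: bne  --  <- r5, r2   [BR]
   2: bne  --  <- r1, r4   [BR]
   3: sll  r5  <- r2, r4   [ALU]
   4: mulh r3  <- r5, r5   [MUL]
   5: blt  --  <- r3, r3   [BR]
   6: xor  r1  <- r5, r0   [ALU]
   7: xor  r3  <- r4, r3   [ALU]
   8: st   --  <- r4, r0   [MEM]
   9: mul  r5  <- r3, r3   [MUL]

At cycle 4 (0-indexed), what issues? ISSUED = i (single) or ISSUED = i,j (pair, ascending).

ISSUED = 5,6

t=0 i0:beq ; no-port BR/BR
t=1 i1:bne ; no-port BR/BR
t=2 i2+i3:bne sll ; dual
t=3 i4:mulh ; RAW r3
t=4 i5+i6:blt xor ; dual
t=5 i7+i8:xor st ; dual
t=6 i9:mul ; tail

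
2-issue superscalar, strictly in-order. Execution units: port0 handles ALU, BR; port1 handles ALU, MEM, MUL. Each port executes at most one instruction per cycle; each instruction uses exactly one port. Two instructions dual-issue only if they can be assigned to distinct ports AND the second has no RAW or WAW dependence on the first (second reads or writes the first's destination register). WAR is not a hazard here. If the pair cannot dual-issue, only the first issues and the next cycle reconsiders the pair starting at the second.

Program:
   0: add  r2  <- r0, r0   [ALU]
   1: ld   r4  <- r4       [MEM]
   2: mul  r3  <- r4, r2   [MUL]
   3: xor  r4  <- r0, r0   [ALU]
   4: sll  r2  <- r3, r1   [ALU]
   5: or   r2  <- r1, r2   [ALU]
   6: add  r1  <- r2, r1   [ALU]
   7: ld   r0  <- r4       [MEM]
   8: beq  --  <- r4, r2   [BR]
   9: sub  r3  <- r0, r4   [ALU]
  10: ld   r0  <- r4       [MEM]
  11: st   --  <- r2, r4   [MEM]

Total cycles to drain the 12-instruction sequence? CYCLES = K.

CYCLES = 8

[0] i0&i1  add.ALU/ld.MEM  -- dual
[1] i2&i3  mul.MUL/xor.ALU  -- dual
[2] i4  sll.ALU  -- RAW+WAW r2
[3] i5  or.ALU  -- RAW r2
[4] i6&i7  add.ALU/ld.MEM  -- dual
[5] i8&i9  beq.BR/sub.ALU  -- dual
[6] i10  ld.MEM  -- no-port MEM/MEM
[7] i11  st.MEM  -- tail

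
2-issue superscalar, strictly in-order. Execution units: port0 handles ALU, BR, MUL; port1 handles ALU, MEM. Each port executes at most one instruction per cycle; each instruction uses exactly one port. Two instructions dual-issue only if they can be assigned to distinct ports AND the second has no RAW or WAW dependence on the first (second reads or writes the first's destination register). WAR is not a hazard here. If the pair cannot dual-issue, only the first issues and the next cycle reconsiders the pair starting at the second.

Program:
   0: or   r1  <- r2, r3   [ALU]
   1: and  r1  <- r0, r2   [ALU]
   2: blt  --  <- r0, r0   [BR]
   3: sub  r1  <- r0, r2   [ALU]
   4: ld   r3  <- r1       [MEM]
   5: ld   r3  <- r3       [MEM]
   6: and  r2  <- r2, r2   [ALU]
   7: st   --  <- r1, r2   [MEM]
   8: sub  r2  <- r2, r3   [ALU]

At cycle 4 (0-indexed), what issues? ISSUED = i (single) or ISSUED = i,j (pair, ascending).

0. or @i0  | WAW r1
1. and/blt @i1+i2  | dual
2. sub @i3  | RAW r1
3. ld @i4  | no-port MEM/MEM
4. ld/and @i5+i6  | dual
5. st/sub @i7+i8  | dual

ISSUED = 5,6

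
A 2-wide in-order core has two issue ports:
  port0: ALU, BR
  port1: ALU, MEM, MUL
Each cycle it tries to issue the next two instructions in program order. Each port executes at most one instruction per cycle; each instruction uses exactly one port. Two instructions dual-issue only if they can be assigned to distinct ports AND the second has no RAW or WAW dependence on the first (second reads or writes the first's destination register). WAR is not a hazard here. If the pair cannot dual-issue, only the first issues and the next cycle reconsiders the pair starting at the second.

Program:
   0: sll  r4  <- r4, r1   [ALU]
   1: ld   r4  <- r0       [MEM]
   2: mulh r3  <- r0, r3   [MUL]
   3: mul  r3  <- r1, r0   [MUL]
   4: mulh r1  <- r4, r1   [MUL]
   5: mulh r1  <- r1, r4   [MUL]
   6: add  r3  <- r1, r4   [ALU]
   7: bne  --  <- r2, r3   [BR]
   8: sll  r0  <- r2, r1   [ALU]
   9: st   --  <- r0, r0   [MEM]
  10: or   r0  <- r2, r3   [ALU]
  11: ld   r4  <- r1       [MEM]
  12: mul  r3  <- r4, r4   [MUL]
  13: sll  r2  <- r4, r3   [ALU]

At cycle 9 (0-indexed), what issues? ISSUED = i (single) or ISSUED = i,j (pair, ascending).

#0 head=0: sll i0 WAW r4
#1 head=1: ld i1 no-port MEM/MUL
#2 head=2: mulh i2 no-port MUL/MUL
#3 head=3: mul i3 no-port MUL/MUL
#4 head=4: mulh i4 no-port MUL/MUL
#5 head=5: mulh i5 RAW r1
#6 head=6: add i6 RAW r3
#7 head=7: bne sll i7,i8 pair
#8 head=9: st or i9,i10 pair
#9 head=11: ld i11 no-port MEM/MUL
#10 head=12: mul i12 RAW r3
#11 head=13: sll i13 tail

ISSUED = 11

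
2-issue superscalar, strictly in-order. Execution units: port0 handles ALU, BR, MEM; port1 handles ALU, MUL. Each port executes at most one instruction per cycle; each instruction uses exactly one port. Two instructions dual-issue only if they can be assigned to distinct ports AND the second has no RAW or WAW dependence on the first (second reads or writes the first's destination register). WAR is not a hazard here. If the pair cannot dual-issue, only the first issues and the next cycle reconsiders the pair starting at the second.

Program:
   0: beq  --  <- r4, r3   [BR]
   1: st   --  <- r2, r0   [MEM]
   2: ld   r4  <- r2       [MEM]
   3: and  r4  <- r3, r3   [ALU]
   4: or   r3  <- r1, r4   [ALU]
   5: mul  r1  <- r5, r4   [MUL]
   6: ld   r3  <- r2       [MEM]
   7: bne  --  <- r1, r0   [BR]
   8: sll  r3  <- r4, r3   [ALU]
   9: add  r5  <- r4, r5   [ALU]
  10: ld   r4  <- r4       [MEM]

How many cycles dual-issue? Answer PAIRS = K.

  cy0 -> i0 (beq.BR) no-port BR/MEM
  cy1 -> i1 (st.MEM) no-port MEM/MEM
  cy2 -> i2 (ld.MEM) WAW r4
  cy3 -> i3 (and.ALU) RAW r4
  cy4 -> i4+i5 (or.ALU/mul.MUL) 2-wide
  cy5 -> i6 (ld.MEM) no-port MEM/BR
  cy6 -> i7+i8 (bne.BR/sll.ALU) 2-wide
  cy7 -> i9+i10 (add.ALU/ld.MEM) 2-wide

PAIRS = 3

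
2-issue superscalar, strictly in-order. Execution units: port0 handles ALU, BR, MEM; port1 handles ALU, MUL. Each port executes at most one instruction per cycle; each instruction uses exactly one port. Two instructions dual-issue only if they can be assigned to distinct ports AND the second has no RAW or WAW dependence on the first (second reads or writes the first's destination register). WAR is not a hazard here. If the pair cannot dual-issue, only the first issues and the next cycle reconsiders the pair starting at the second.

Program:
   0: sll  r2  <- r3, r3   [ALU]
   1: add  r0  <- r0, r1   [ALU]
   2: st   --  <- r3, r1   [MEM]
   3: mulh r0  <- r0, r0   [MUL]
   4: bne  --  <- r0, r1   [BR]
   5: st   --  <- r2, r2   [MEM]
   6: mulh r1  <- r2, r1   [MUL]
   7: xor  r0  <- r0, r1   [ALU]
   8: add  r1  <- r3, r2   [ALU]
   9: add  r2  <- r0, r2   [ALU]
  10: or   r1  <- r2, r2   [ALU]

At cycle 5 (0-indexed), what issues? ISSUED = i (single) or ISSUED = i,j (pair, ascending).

#0 head=0: sll.ALU;add.ALU i0&i1 pair
#1 head=2: st.MEM;mulh.MUL i2&i3 pair
#2 head=4: bne.BR i4 no-port BR/MEM
#3 head=5: st.MEM;mulh.MUL i5&i6 pair
#4 head=7: xor.ALU;add.ALU i7&i8 pair
#5 head=9: add.ALU i9 RAW r2
#6 head=10: or.ALU i10 tail

ISSUED = 9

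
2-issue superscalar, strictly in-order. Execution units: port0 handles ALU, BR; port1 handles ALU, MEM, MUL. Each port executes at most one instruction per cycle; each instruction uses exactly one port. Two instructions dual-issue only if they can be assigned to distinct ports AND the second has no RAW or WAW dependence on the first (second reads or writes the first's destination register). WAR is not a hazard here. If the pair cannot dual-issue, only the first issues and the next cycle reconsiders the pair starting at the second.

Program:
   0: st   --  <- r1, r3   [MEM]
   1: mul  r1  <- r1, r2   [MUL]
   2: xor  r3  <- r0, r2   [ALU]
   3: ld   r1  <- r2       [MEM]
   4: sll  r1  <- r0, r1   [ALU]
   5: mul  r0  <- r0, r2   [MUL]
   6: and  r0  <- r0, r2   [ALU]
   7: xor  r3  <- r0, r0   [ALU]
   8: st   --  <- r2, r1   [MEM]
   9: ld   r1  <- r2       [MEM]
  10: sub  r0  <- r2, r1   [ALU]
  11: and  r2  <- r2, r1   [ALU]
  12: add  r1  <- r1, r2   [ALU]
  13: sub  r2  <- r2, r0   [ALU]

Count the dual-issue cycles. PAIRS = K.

0. st.MEM @i0  | no-port MEM/MUL
1. mul.MUL+xor.ALU @i1+i2  | dual
2. ld.MEM @i3  | RAW+WAW r1
3. sll.ALU+mul.MUL @i4+i5  | dual
4. and.ALU @i6  | RAW r0
5. xor.ALU+st.MEM @i7+i8  | dual
6. ld.MEM @i9  | RAW r1
7. sub.ALU+and.ALU @i10+i11  | dual
8. add.ALU+sub.ALU @i12+i13  | dual

PAIRS = 5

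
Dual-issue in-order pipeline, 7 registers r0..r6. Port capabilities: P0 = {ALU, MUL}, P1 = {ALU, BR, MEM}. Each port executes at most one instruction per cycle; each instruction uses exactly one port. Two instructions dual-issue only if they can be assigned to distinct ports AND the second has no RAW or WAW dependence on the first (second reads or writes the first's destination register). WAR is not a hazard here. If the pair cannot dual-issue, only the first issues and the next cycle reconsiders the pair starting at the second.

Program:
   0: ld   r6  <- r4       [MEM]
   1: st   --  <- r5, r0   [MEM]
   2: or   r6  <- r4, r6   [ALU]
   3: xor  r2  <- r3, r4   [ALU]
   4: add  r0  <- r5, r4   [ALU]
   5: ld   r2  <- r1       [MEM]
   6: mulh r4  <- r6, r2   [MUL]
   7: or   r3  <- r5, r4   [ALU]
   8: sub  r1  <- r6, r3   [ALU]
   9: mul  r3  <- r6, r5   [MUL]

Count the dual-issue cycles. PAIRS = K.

#0 head=0: ld.MEM i0 no-port MEM/MEM
#1 head=1: st.MEM or.ALU i1,i2 pair
#2 head=3: xor.ALU add.ALU i3,i4 pair
#3 head=5: ld.MEM i5 RAW r2
#4 head=6: mulh.MUL i6 RAW r4
#5 head=7: or.ALU i7 RAW r3
#6 head=8: sub.ALU mul.MUL i8,i9 pair

PAIRS = 3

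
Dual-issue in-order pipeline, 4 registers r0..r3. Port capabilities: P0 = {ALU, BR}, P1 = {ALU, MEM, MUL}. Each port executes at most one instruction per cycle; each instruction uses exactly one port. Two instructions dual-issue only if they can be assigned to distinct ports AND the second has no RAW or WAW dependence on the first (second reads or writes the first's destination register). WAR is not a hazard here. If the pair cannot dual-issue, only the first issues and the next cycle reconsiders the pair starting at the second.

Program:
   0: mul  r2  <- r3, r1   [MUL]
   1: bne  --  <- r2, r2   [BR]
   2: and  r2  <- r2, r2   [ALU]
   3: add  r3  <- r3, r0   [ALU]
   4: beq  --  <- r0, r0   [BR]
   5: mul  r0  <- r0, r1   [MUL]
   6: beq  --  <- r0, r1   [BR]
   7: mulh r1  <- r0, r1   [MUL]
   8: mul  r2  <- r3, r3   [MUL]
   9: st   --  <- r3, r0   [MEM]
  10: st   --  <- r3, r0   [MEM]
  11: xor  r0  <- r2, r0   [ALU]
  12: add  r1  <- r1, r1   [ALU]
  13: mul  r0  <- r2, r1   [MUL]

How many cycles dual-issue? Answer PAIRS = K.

PAIRS = 4

#0 head=0: mul i0 RAW r2
#1 head=1: bne and i1+i2 2-wide
#2 head=3: add beq i3+i4 2-wide
#3 head=5: mul i5 RAW r0
#4 head=6: beq mulh i6+i7 2-wide
#5 head=8: mul i8 no-port MUL/MEM
#6 head=9: st i9 no-port MEM/MEM
#7 head=10: st xor i10+i11 2-wide
#8 head=12: add i12 RAW r1
#9 head=13: mul i13 tail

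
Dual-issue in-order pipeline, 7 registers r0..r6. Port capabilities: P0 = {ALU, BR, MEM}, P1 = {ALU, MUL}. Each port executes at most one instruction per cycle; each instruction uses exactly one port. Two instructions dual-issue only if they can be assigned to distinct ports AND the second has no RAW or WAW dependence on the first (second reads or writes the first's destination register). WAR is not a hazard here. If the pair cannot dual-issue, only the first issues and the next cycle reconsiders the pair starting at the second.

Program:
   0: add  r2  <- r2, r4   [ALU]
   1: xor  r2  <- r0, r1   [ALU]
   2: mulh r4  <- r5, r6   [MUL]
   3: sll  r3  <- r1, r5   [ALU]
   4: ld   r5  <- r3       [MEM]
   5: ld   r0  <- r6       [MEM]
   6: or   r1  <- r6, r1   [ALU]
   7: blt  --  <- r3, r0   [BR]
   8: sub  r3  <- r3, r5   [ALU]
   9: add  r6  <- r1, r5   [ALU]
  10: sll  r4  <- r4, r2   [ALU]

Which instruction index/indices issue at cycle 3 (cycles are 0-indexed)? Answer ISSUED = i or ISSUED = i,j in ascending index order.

ISSUED = 4

0. add @i0  | WAW r2
1. xor+mulh @i1,i2  | dual
2. sll @i3  | RAW r3
3. ld @i4  | no-port MEM/MEM
4. ld+or @i5,i6  | dual
5. blt+sub @i7,i8  | dual
6. add+sll @i9,i10  | dual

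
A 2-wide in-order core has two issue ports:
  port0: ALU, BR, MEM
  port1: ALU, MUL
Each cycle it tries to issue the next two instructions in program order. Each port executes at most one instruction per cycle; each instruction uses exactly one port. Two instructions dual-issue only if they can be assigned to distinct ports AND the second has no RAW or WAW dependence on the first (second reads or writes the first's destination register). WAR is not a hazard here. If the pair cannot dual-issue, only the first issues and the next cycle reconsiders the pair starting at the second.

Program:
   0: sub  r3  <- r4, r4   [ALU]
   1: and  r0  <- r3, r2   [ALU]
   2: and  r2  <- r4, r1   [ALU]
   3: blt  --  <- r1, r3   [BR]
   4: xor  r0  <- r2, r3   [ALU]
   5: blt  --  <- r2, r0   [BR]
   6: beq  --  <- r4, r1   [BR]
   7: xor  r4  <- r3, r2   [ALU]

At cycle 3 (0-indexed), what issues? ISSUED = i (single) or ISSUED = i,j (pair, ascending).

t=0 i0:sub ; RAW r3
t=1 i1+i2:and/and ; dual
t=2 i3+i4:blt/xor ; dual
t=3 i5:blt ; no-port BR/BR
t=4 i6+i7:beq/xor ; dual

ISSUED = 5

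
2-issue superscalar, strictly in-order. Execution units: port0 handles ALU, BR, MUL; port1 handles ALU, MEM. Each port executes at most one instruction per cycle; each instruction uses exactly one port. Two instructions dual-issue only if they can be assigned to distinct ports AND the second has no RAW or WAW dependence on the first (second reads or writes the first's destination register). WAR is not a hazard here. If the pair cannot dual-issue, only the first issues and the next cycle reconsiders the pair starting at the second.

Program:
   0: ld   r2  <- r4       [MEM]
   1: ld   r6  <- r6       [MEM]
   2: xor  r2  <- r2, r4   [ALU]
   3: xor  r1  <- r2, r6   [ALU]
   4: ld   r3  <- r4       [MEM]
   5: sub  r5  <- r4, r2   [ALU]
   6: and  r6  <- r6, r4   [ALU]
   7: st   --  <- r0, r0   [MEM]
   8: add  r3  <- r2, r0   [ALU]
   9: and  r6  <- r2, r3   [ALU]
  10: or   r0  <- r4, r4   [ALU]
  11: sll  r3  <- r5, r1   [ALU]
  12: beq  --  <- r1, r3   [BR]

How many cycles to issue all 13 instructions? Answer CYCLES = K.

0. ld.MEM @i0  | no-port MEM/MEM
1. ld.MEM;xor.ALU @i1,i2  | 2-wide
2. xor.ALU;ld.MEM @i3,i4  | 2-wide
3. sub.ALU;and.ALU @i5,i6  | 2-wide
4. st.MEM;add.ALU @i7,i8  | 2-wide
5. and.ALU;or.ALU @i9,i10  | 2-wide
6. sll.ALU @i11  | RAW r3
7. beq.BR @i12  | tail

CYCLES = 8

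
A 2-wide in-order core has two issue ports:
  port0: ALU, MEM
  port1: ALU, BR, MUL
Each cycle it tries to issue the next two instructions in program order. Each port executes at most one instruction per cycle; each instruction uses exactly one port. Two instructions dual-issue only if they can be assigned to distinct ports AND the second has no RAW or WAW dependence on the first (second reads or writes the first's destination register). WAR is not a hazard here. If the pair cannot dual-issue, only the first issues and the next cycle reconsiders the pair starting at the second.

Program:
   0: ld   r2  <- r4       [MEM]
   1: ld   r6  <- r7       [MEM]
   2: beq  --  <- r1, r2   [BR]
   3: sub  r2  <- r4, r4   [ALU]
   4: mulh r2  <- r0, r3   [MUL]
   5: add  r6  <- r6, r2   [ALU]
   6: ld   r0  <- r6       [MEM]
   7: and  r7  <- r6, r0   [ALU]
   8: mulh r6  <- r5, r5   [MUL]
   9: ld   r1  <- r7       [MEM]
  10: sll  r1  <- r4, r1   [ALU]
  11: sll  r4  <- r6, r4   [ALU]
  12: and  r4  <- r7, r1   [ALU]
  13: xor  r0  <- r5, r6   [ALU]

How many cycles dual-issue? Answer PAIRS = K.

t=0 i0:ld ; no-port MEM/MEM
t=1 i1+i2:ld/beq ; 2-wide
t=2 i3:sub ; WAW r2
t=3 i4:mulh ; RAW r2
t=4 i5:add ; RAW r6
t=5 i6:ld ; RAW r0
t=6 i7+i8:and/mulh ; 2-wide
t=7 i9:ld ; RAW+WAW r1
t=8 i10+i11:sll/sll ; 2-wide
t=9 i12+i13:and/xor ; 2-wide

PAIRS = 4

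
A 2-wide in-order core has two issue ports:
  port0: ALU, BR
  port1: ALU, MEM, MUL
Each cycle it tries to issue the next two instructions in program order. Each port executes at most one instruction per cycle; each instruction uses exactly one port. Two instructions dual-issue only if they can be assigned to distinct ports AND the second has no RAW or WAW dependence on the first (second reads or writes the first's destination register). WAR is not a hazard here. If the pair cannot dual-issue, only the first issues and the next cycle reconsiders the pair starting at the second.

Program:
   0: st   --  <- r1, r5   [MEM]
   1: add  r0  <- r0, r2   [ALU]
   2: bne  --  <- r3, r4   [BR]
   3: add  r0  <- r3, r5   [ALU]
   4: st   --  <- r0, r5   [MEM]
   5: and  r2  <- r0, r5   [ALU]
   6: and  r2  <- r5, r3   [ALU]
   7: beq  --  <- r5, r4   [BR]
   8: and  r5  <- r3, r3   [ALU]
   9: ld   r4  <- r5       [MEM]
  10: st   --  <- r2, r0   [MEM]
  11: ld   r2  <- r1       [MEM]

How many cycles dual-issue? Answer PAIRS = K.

PAIRS = 4

t=0 i0,i1:st+add ; pair
t=1 i2,i3:bne+add ; pair
t=2 i4,i5:st+and ; pair
t=3 i6,i7:and+beq ; pair
t=4 i8:and ; RAW r5
t=5 i9:ld ; no-port MEM/MEM
t=6 i10:st ; no-port MEM/MEM
t=7 i11:ld ; tail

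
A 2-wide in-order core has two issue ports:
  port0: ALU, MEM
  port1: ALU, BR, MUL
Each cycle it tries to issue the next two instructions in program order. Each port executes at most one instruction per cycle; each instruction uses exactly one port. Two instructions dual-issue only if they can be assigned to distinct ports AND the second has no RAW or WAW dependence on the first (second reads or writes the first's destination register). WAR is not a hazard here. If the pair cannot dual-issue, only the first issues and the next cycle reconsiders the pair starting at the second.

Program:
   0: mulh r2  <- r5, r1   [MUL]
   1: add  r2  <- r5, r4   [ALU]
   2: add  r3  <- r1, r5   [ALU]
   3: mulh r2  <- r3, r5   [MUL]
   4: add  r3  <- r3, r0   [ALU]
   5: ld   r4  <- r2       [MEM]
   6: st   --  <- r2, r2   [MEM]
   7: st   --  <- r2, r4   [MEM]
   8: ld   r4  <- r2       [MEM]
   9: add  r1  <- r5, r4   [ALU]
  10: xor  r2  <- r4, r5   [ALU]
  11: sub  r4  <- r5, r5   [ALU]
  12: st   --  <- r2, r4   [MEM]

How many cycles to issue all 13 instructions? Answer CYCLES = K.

#0 head=0: mulh i0 WAW r2
#1 head=1: add+add i1&i2 pair
#2 head=3: mulh+add i3&i4 pair
#3 head=5: ld i5 no-port MEM/MEM
#4 head=6: st i6 no-port MEM/MEM
#5 head=7: st i7 no-port MEM/MEM
#6 head=8: ld i8 RAW r4
#7 head=9: add+xor i9&i10 pair
#8 head=11: sub i11 RAW r4
#9 head=12: st i12 tail

CYCLES = 10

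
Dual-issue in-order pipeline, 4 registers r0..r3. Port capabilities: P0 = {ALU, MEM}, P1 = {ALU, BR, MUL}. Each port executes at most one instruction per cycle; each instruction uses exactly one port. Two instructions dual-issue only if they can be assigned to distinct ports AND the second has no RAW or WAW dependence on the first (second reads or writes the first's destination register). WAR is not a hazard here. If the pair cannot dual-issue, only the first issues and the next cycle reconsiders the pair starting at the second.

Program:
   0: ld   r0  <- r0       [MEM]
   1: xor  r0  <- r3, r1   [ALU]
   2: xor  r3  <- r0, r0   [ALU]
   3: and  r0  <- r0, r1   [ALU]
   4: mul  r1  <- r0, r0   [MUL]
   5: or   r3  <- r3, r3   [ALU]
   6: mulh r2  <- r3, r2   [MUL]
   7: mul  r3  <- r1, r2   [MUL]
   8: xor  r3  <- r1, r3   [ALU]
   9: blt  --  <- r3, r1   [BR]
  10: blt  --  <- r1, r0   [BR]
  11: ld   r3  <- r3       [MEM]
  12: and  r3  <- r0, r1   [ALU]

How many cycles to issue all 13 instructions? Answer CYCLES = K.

CYCLES = 10

[0] i0  ld  -- WAW r0
[1] i1  xor  -- RAW r0
[2] i2,i3  xor/and  -- pair
[3] i4,i5  mul/or  -- pair
[4] i6  mulh  -- no-port MUL/MUL
[5] i7  mul  -- RAW+WAW r3
[6] i8  xor  -- RAW r3
[7] i9  blt  -- no-port BR/BR
[8] i10,i11  blt/ld  -- pair
[9] i12  and  -- tail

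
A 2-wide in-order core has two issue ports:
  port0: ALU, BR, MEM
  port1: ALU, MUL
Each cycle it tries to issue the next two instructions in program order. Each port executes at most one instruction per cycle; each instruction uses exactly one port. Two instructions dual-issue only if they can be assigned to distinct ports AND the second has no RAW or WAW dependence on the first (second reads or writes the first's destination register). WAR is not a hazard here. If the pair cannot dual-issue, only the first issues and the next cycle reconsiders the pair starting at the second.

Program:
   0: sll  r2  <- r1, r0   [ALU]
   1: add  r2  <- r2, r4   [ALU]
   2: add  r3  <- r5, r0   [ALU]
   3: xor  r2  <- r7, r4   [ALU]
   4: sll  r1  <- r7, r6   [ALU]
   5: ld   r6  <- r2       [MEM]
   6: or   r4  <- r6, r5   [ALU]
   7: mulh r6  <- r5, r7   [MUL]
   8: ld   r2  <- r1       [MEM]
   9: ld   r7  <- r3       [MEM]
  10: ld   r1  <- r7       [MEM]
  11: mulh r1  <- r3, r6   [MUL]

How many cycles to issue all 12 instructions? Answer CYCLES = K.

CYCLES = 9

#0 head=0: sll i0 RAW+WAW r2
#1 head=1: add+add i1+i2 pair
#2 head=3: xor+sll i3+i4 pair
#3 head=5: ld i5 RAW r6
#4 head=6: or+mulh i6+i7 pair
#5 head=8: ld i8 no-port MEM/MEM
#6 head=9: ld i9 no-port MEM/MEM
#7 head=10: ld i10 WAW r1
#8 head=11: mulh i11 tail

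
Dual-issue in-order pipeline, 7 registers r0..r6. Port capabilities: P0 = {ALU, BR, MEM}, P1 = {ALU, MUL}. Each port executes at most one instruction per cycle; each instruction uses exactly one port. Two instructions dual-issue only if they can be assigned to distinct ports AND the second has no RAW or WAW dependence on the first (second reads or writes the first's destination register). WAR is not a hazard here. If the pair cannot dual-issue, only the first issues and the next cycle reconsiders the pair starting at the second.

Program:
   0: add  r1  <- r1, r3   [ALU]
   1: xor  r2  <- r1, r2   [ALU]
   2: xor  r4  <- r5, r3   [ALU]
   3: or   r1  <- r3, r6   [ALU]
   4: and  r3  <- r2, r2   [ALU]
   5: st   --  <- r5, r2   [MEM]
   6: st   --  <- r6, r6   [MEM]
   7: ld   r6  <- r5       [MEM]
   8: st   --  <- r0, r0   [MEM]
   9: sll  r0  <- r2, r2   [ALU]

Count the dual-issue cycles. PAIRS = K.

PAIRS = 3

[0] i0  add  -- RAW r1
[1] i1,i2  xor;xor  -- dual
[2] i3,i4  or;and  -- dual
[3] i5  st  -- no-port MEM/MEM
[4] i6  st  -- no-port MEM/MEM
[5] i7  ld  -- no-port MEM/MEM
[6] i8,i9  st;sll  -- dual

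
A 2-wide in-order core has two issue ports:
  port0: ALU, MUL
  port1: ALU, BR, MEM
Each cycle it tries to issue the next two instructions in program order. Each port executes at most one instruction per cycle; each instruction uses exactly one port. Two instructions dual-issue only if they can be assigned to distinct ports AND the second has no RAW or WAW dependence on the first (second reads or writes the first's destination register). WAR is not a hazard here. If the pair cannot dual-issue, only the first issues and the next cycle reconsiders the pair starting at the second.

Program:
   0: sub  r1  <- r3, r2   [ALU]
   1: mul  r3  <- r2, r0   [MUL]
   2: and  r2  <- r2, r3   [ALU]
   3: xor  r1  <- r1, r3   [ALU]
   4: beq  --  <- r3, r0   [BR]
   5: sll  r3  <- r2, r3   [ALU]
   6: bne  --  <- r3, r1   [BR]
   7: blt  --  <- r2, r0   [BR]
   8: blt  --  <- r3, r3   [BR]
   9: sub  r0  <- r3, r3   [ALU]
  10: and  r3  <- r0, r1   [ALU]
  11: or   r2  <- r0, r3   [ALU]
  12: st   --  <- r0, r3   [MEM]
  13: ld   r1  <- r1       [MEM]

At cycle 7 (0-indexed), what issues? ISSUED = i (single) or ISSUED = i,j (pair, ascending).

#0 head=0: sub.ALU mul.MUL i0+i1 2-wide
#1 head=2: and.ALU xor.ALU i2+i3 2-wide
#2 head=4: beq.BR sll.ALU i4+i5 2-wide
#3 head=6: bne.BR i6 no-port BR/BR
#4 head=7: blt.BR i7 no-port BR/BR
#5 head=8: blt.BR sub.ALU i8+i9 2-wide
#6 head=10: and.ALU i10 RAW r3
#7 head=11: or.ALU st.MEM i11+i12 2-wide
#8 head=13: ld.MEM i13 tail

ISSUED = 11,12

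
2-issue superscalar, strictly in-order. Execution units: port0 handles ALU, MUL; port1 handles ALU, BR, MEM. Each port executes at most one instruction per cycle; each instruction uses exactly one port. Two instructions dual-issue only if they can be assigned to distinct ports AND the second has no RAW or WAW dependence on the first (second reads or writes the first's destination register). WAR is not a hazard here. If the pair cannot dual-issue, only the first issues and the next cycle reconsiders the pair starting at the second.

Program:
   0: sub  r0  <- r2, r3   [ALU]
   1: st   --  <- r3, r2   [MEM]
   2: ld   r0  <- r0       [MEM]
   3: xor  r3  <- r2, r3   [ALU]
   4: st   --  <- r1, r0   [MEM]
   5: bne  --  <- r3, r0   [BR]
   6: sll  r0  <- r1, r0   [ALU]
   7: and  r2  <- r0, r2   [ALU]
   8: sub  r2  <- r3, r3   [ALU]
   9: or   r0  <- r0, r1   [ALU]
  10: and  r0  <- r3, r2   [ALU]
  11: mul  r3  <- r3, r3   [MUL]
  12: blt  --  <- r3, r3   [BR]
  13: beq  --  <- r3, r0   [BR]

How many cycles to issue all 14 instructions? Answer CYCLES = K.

CYCLES = 9

#0 head=0: sub st i0,i1 pair
#1 head=2: ld xor i2,i3 pair
#2 head=4: st i4 no-port MEM/BR
#3 head=5: bne sll i5,i6 pair
#4 head=7: and i7 WAW r2
#5 head=8: sub or i8,i9 pair
#6 head=10: and mul i10,i11 pair
#7 head=12: blt i12 no-port BR/BR
#8 head=13: beq i13 tail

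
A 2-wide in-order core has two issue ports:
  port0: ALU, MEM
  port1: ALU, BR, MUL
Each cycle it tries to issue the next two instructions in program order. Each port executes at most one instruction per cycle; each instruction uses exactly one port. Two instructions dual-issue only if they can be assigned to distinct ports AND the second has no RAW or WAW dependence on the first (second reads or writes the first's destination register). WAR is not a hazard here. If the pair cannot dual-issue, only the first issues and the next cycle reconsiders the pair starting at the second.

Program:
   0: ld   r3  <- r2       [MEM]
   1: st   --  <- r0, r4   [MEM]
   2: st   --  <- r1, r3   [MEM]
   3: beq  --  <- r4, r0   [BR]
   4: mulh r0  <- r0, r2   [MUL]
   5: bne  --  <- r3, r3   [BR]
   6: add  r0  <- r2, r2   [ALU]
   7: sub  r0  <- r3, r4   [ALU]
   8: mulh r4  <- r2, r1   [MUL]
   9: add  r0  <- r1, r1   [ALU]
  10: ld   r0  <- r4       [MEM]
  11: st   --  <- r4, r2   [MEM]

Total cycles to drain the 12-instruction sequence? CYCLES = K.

CYCLES = 9

[0] i0  ld  -- no-port MEM/MEM
[1] i1  st  -- no-port MEM/MEM
[2] i2/i3  st;beq  -- 2-wide
[3] i4  mulh  -- no-port MUL/BR
[4] i5/i6  bne;add  -- 2-wide
[5] i7/i8  sub;mulh  -- 2-wide
[6] i9  add  -- WAW r0
[7] i10  ld  -- no-port MEM/MEM
[8] i11  st  -- tail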